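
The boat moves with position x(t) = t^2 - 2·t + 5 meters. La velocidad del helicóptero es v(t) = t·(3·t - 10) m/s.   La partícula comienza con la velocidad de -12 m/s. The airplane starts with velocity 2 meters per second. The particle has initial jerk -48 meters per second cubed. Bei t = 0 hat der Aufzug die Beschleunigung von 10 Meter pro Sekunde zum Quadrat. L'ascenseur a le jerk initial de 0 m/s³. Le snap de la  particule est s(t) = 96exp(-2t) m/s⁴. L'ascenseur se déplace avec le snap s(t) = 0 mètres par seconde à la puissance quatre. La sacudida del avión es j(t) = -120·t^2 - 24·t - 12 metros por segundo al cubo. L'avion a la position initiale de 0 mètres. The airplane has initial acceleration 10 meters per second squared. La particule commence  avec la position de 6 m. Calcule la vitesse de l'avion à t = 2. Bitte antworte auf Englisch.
We need to integrate our jerk equation j(t) = -120·t^2 - 24·t - 12 2 times. The antiderivative of jerk is acceleration. Using a(0) = 10, we get a(t) = -40·t^3 - 12·t^2 - 12·t + 10. The integral of acceleration, with v(0) = 2, gives velocity: v(t) = -10·t^4 - 4·t^3 - 6·t^2 + 10·t + 2. From the given velocity equation v(t) = -10·t^4 - 4·t^3 - 6·t^2 + 10·t + 2, we substitute t = 2 to get v = -194.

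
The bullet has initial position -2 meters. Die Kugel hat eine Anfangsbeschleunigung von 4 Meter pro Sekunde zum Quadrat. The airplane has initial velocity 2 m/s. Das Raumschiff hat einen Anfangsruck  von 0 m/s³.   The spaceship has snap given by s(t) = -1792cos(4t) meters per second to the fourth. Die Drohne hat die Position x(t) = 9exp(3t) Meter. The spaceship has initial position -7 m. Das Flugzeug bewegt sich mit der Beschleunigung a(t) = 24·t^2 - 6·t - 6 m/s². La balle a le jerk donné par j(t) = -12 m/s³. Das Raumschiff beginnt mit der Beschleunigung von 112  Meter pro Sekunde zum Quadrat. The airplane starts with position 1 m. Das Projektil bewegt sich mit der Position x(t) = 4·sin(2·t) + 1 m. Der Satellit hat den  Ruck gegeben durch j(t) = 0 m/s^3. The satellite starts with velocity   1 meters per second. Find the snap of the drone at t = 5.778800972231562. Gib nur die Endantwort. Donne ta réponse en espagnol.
El snap en t = 5.778800972231562 es s = 24650835926.9356.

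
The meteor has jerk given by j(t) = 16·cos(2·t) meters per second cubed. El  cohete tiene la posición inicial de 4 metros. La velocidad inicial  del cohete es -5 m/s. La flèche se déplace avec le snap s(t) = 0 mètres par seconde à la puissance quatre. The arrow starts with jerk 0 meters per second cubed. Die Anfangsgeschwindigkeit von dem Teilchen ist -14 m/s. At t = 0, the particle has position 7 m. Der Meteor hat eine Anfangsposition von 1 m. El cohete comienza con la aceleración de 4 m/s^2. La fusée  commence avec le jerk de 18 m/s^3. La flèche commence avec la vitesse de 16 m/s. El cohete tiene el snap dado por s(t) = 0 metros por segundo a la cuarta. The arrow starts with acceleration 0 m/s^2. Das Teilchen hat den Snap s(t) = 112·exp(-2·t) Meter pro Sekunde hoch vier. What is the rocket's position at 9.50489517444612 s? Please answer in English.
To solve this, we need to take 4 antiderivatives of our snap equation s(t) = 0. Integrating snap and using the initial condition j(0) = 18, we get j(t) = 18. The integral of jerk is acceleration. Using a(0) = 4, we get a(t) = 18·t + 4. Integrating acceleration and using the initial condition v(0) = -5, we get v(t) = 9·t^2 + 4·t - 5. Integrating velocity and using the initial condition x(0) = 4, we get x(t) = 3·t^3 + 2·t^2 - 5·t + 4. We have position x(t) = 3·t^3 + 2·t^2 - 5·t + 4. Substituting t = 9.50489517444612: x(9.50489517444612) = 2713.26474329161.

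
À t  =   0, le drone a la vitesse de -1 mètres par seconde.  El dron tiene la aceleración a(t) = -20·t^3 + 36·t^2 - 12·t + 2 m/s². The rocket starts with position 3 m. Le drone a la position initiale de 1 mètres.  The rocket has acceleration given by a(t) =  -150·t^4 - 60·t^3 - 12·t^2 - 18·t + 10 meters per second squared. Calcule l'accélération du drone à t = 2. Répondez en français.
De l'équation de l'accélération a(t) = -20·t^3 + 36·t^2 - 12·t + 2, nous substituons t = 2 pour obtenir a = -38.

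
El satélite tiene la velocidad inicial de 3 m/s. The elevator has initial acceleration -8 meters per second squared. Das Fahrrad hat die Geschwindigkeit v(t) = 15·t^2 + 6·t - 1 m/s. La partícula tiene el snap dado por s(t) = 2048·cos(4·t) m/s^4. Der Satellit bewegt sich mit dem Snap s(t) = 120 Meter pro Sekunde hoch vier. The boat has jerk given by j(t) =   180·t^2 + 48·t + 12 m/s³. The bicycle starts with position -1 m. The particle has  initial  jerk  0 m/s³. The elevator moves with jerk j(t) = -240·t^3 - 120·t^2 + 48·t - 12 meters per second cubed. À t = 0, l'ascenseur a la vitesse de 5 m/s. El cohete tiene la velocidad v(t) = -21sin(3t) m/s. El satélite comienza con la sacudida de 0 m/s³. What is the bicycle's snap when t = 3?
To solve this, we need to take 3 derivatives of our velocity equation v(t) = 15·t^2 + 6·t - 1. The derivative of velocity gives acceleration: a(t) = 30·t + 6. Taking d/dt of a(t), we find j(t) = 30. Taking d/dt of j(t), we find s(t) = 0. We have snap s(t) = 0. Substituting t = 3: s(3) = 0.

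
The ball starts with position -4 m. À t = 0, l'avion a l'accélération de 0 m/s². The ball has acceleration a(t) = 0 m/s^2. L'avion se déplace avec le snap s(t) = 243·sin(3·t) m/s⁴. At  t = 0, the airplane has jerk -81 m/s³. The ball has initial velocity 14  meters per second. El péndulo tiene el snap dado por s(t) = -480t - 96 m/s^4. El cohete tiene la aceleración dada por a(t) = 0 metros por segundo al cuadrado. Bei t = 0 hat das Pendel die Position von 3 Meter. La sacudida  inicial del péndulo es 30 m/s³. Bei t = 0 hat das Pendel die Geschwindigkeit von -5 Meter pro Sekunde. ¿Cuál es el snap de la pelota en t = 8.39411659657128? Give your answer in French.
En partant de l'accélération a(t) = 0, nous prenons 2 dérivées. En dérivant l'accélération, nous obtenons le jerk: j(t) = 0. La dérivée du jerk donne le snap: s(t) = 0. De l'équation du snap s(t) = 0, nous substituons t = 8.39411659657128 pour obtenir s = 0.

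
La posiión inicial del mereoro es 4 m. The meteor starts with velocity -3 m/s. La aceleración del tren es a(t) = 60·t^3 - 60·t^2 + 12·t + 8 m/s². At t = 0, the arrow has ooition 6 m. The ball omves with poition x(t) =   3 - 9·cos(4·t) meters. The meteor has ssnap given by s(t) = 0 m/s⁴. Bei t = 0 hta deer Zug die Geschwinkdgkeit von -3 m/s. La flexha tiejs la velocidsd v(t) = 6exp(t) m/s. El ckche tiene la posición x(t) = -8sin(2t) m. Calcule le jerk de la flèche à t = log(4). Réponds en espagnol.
Partiendo de la velocidad v(t) = 6·exp(t), tomamos 2 derivadas. Tomando d/dt de v(t), encontramos a(t) = 6·exp(t). Tomando d/dt de a(t), encontramos j(t) = 6·exp(t). Usando j(t) = 6·exp(t) y sustituyendo t = log(4), encontramos j = 24.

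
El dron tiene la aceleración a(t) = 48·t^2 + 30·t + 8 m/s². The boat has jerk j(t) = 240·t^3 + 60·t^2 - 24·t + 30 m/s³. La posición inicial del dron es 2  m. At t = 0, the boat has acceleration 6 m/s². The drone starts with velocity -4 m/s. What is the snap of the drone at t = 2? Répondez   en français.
En partant de l'accélération a(t) = 48·t^2 + 30·t + 8, nous prenons 2 dérivées. En dérivant l'accélération, nous obtenons le jerk: j(t) = 96·t + 30. En prenant d/dt de j(t), nous trouvons s(t) = 96. Nous avons le snap s(t) = 96. En substituant t = 2: s(2) = 96.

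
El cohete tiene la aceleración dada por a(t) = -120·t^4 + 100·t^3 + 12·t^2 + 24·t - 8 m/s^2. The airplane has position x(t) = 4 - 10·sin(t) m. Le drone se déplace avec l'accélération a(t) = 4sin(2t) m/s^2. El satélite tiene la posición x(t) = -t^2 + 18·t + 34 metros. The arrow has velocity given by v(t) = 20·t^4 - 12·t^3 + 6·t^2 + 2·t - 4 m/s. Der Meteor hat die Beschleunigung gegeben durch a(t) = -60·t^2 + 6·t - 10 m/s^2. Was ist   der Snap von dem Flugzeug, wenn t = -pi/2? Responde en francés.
Nous devons dériver notre équation de la position x(t) = 4 - 10·sin(t) 4 fois. En prenant d/dt de x(t), nous trouvons v(t) = -10·cos(t). La dérivée de la vitesse donne l'accélération: a(t) = 10·sin(t). En dérivant l'accélération, nous obtenons le jerk: j(t) = 10·cos(t). La dérivée du jerk donne le snap: s(t) = -10·sin(t). En utilisant s(t) = -10·sin(t) et en substituant t = -pi/2, nous trouvons s = 10.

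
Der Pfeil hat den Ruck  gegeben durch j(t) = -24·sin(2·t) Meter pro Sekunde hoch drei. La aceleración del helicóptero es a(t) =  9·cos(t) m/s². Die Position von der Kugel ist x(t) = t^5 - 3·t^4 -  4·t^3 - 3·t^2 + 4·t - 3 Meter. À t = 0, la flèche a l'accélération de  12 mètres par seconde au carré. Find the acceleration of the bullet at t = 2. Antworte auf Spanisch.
Debemos derivar nuestra ecuación de la posición x(t) = t^5 - 3·t^4 - 4·t^3 - 3·t^2 + 4·t - 3 2 veces. Tomando d/dt de x(t), encontramos v(t) = 5·t^4 - 12·t^3 - 12·t^2 - 6·t + 4. Tomando d/dt de v(t), encontramos a(t) = 20·t^3 - 36·t^2 - 24·t - 6. Usando a(t) = 20·t^3 - 36·t^2 - 24·t - 6 y sustituyendo t = 2, encontramos a = -38.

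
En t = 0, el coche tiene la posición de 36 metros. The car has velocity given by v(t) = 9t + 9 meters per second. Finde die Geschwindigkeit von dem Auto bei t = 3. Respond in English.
Using v(t) = 9·t + 9 and substituting t = 3, we find v = 36.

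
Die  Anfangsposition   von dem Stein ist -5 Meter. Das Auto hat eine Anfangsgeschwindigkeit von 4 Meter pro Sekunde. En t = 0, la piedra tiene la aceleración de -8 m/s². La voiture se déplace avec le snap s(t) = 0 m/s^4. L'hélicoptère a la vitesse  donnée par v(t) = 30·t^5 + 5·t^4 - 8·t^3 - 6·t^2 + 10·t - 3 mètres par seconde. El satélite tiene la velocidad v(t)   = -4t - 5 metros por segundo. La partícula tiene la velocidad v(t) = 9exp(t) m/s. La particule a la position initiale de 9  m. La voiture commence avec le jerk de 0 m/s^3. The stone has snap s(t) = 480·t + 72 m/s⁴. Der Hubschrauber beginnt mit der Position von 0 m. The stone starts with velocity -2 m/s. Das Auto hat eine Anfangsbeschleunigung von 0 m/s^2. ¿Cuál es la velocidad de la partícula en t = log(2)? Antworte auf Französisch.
Nous avons la vitesse v(t) = 9·exp(t). En substituant t = log(2): v(log(2)) = 18.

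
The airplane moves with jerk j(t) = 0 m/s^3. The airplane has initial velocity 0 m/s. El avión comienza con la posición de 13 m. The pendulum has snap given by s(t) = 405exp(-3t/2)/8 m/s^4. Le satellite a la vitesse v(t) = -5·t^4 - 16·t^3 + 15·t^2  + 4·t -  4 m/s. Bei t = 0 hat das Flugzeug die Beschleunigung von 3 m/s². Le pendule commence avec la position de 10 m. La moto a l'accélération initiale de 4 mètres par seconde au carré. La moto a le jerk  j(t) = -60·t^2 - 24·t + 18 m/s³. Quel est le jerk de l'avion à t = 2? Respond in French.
En utilisant j(t) = 0 et en substituant t = 2, nous trouvons j = 0.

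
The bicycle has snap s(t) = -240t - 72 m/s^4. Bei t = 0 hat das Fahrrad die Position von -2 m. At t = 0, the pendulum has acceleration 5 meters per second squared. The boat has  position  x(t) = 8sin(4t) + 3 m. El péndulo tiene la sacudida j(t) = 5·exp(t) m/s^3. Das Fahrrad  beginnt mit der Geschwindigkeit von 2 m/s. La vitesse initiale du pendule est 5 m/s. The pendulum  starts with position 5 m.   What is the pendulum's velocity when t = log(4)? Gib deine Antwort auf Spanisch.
Debemos encontrar la antiderivada de nuestra ecuación de la sacudida j(t) = 5·exp(t) 2 veces. Integrando la sacudida y usando la condición inicial a(0) = 5, obtenemos a(t) = 5·exp(t). La antiderivada de la aceleración, con v(0) = 5, da la velocidad: v(t) = 5·exp(t). Usando v(t) = 5·exp(t) y sustituyendo t = log(4), encontramos v = 20.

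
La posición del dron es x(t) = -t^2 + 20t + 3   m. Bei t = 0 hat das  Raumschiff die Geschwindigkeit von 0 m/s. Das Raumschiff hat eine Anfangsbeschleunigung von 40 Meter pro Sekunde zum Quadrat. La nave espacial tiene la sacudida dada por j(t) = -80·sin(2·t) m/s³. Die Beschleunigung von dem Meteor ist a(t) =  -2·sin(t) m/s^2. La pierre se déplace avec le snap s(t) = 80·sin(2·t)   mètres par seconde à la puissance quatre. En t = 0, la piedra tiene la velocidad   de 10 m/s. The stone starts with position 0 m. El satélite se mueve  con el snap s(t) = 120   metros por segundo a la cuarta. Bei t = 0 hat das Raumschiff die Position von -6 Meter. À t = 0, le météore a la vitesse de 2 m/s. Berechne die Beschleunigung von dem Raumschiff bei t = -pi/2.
Um dies zu lösen, müssen wir 1 Stammfunktion unserer Gleichung für den Ruck j(t) = -80·sin(2·t) finden. Das Integral von dem Ruck ist die Beschleunigung. Mit a(0) = 40 erhalten wir a(t) = 40·cos(2·t). Wir haben die Beschleunigung a(t) = 40·cos(2·t). Durch Einsetzen von t = -pi/2: a(-pi/2) = -40.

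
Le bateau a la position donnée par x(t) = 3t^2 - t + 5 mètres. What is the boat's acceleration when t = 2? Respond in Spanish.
Partiendo de la posición x(t) = 3·t^2 - t + 5, tomamos 2 derivadas. Tomando d/dt de x(t), encontramos v(t) = 6·t - 1. Derivando la velocidad, obtenemos la aceleración: a(t) = 6. Tenemos la aceleración a(t) = 6. Sustituyendo t = 2: a(2) = 6.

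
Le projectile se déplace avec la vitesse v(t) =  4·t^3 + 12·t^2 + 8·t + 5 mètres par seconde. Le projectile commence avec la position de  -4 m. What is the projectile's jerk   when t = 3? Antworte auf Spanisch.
Debemos derivar nuestra ecuación de la velocidad v(t) = 4·t^3 + 12·t^2 + 8·t + 5 2 veces. La derivada de la velocidad da la aceleración: a(t) = 12·t^2 + 24·t + 8. Tomando d/dt de a(t), encontramos j(t) = 24·t + 24. De la ecuación de la sacudida j(t) = 24·t + 24, sustituimos t = 3 para obtener j = 96.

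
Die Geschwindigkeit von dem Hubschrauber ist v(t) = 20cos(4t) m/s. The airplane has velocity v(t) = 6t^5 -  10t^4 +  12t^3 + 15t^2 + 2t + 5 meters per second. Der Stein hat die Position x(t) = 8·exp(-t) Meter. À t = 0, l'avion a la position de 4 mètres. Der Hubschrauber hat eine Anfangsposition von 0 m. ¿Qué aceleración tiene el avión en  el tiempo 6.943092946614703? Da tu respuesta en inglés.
To solve this, we need to take 1 derivative of our velocity equation v(t) = 6·t^5 - 10·t^4 + 12·t^3 + 15·t^2 + 2·t + 5. The derivative of velocity gives acceleration: a(t) = 30·t^4 - 40·t^3 + 36·t^2 + 30·t + 2. From the given acceleration equation a(t) = 30·t^4 - 40·t^3 + 36·t^2 + 30·t + 2, we substitute t = 6.943092946614703 to get a = 58273.7427902614.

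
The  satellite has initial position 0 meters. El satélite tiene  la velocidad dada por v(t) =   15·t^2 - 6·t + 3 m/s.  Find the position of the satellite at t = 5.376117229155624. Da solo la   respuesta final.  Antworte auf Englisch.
At t = 5.376117229155624, x = 706.340251549385.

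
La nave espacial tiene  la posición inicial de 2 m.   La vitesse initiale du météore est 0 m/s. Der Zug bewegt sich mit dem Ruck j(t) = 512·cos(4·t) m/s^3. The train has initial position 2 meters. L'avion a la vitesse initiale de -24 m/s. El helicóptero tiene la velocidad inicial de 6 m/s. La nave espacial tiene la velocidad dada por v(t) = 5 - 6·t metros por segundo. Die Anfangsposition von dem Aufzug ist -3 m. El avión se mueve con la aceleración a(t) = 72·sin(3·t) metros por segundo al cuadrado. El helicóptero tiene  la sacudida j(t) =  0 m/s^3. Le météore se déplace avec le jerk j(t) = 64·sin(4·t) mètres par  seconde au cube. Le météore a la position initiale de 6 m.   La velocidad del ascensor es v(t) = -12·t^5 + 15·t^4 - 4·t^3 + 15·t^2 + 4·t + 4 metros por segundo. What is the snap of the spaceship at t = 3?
Starting from velocity v(t) = 5 - 6·t, we take 3 derivatives. Differentiating velocity, we get acceleration: a(t) = -6. Taking d/dt of a(t), we find j(t) = 0. The derivative of jerk gives snap: s(t) = 0. Using s(t) = 0 and substituting t = 3, we find s = 0.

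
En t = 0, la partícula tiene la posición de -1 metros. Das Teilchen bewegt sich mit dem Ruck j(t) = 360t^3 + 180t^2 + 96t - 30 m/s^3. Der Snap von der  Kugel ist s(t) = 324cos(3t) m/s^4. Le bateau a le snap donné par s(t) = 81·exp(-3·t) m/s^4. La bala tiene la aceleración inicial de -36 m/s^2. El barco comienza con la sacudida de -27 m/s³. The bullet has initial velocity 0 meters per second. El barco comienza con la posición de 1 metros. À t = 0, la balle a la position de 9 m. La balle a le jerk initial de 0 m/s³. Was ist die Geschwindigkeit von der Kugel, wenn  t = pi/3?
Wir müssen unsere Gleichung für den Snap s(t) = 324·cos(3·t) 3-mal integrieren. Die Stammfunktion von dem Snap, mit j(0) = 0, ergibt den Ruck: j(t) = 108·sin(3·t). Mit ∫j(t)dt und Anwendung von a(0) = -36, finden wir a(t) = -36·cos(3·t). Durch Integration von der Beschleunigung und Verwendung der Anfangsbedingung v(0) = 0, erhalten wir v(t) = -12·sin(3·t). Wir haben die Geschwindigkeit v(t) = -12·sin(3·t). Durch Einsetzen von t = pi/3: v(pi/3) = 0.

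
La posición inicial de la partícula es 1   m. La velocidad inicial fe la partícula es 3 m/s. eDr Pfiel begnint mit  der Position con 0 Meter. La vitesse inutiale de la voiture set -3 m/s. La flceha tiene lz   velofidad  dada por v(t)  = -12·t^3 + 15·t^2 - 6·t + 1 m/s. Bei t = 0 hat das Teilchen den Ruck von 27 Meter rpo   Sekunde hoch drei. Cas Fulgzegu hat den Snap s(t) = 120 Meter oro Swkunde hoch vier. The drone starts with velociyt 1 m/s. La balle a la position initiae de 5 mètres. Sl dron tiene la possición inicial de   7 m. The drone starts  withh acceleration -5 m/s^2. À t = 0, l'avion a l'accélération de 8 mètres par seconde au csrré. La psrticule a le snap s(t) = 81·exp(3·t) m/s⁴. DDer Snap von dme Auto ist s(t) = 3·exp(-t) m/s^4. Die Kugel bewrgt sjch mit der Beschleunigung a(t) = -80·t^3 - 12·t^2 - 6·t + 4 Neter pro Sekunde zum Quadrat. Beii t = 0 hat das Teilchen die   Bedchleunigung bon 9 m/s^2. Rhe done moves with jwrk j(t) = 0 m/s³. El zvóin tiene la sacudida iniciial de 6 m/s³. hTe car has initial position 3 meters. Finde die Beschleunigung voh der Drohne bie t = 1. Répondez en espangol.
Necesitamos integrar nuestra ecuación de la sacudida j(t) = 0 1 vez. La integral de la sacudida, con a(0) = -5, da la aceleración: a(t) = -5. Usando a(t) = -5 y sustituyendo t = 1, encontramos a = -5.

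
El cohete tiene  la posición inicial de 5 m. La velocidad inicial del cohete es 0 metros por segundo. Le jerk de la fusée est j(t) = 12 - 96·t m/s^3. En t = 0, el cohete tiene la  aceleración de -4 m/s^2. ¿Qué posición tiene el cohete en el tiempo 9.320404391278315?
Debemos encontrar la integral de nuestra ecuación de la sacudida j(t) = 12 - 96·t 3 veces. La antiderivada de la sacudida, con a(0) = -4, da la aceleración: a(t) = -48·t^2 + 12·t - 4. La antiderivada de la aceleración es la velocidad. Usando v(0) = 0, obtenemos v(t) = 2·t·(-8·t^2 + 3·t - 2). La integral de la velocidad es la posición. Usando x(0) = 5, obtenemos x(t) = -4·t^4 + 2·t^3 - 2·t^2 + 5. De la ecuación de la posición x(t) = -4·t^4 + 2·t^3 - 2·t^2 + 5, sustituimos t = 9.320404391278315 para obtener x = -28734.9584967892.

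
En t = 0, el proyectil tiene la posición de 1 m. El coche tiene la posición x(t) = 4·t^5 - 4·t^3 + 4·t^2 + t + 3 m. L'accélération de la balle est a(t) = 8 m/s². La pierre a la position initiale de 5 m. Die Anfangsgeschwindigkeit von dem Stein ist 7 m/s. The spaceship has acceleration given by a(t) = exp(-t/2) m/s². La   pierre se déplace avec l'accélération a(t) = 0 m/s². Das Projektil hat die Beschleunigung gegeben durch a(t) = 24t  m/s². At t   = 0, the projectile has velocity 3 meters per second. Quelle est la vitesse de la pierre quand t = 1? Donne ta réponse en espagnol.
Necesitamos integrar nuestra ecuación de la aceleración a(t) = 0 1 vez. La integral de la aceleración, con v(0) = 7, da la velocidad: v(t) = 7. Usando v(t) = 7 y sustituyendo t = 1, encontramos v = 7.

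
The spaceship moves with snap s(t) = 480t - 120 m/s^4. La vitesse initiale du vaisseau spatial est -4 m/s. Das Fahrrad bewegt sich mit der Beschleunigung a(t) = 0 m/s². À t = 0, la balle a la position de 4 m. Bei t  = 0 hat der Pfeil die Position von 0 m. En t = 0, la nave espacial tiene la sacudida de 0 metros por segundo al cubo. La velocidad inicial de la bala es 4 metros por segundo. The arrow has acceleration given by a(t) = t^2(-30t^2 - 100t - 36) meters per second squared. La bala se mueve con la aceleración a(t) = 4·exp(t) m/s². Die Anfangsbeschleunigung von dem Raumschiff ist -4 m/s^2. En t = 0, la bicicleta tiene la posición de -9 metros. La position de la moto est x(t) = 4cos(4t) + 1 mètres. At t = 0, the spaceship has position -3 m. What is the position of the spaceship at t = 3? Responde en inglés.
Starting from snap s(t) = 480·t - 120, we take 4 integrals. The integral of snap, with j(0) = 0, gives jerk: j(t) = 120·t·(2·t - 1). Integrating jerk and using the initial condition a(0) = -4, we get a(t) = 80·t^3 - 60·t^2 - 4. Finding the antiderivative of a(t) and using v(0) = -4: v(t) = 20·t^4 - 20·t^3 - 4·t - 4. Finding the antiderivative of v(t) and using x(0) = -3: x(t) = 4·t^5 - 5·t^4 - 2·t^2 - 4·t - 3. We have position x(t) = 4·t^5 - 5·t^4 - 2·t^2 - 4·t - 3. Substituting t = 3: x(3) = 534.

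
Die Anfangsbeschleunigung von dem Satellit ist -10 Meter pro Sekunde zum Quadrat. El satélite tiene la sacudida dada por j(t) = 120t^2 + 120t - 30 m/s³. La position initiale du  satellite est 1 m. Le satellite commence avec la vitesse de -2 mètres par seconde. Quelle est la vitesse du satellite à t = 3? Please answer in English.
We need to integrate our jerk equation j(t) = 120·t^2 + 120·t - 30 2 times. The antiderivative of jerk, with a(0) = -10, gives acceleration: a(t) = 40·t^3 + 60·t^2 - 30·t - 10. The antiderivative of acceleration is velocity. Using v(0) = -2, we get v(t) = 10·t^4 + 20·t^3 - 15·t^2 - 10·t - 2. We have velocity v(t) = 10·t^4 + 20·t^3 - 15·t^2 - 10·t - 2. Substituting t = 3: v(3) = 1183.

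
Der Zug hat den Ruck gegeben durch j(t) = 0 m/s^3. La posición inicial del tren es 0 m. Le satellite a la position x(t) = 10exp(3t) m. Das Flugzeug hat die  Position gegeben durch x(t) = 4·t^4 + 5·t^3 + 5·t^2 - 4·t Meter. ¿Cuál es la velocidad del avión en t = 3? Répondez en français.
Nous devons dériver notre équation de la position x(t) = 4·t^4 + 5·t^3 + 5·t^2 - 4·t 1 fois. La dérivée de la position donne la vitesse: v(t) = 16·t^3 + 15·t^2 + 10·t - 4. De l'équation de la vitesse v(t) = 16·t^3 + 15·t^2 + 10·t - 4, nous substituons t = 3 pour obtenir v = 593.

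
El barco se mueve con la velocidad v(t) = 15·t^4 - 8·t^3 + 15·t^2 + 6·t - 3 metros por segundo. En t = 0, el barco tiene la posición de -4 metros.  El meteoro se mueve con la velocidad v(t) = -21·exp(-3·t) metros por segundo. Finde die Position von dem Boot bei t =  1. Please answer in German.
Wir müssen die Stammfunktion unserer Gleichung für die Geschwindigkeit v(t) = 15·t^4 - 8·t^3 + 15·t^2 + 6·t - 3 1-mal finden. Die Stammfunktion von der Geschwindigkeit ist die Position. Mit x(0) = -4 erhalten wir x(t) = 3·t^5 - 2·t^4 + 5·t^3 + 3·t^2 - 3·t - 4. Mit x(t) = 3·t^5 - 2·t^4 + 5·t^3 + 3·t^2 - 3·t - 4 und Einsetzen von t = 1, finden wir x = 2.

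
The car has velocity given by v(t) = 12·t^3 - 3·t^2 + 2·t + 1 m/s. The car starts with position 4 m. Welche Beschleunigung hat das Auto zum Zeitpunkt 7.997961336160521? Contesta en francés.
En partant de la vitesse v(t) = 12·t^3 - 3·t^2 + 2·t + 1, nous prenons 1 dérivée. En dérivant la vitesse, nous obtenons l'accélération: a(t) = 36·t^2 - 6·t + 2. Nous avons l'accélération a(t) = 36·t^2 - 6·t + 2. En substituant t = 7.997961336160521: a(7.997961336160521) = 2256.83811123291.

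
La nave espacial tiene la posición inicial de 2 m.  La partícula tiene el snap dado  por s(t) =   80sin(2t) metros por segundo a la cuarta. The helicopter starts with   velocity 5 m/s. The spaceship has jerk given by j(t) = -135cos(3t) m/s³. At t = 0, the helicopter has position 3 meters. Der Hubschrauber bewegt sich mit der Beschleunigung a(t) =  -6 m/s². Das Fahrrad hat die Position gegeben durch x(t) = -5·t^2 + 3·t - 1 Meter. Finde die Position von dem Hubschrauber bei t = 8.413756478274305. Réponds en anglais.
To find the answer, we compute 2 integrals of a(t) = -6. The antiderivative of acceleration, with v(0) = 5, gives velocity: v(t) = 5 - 6·t. The antiderivative of velocity, with x(0) = 3, gives position: x(t) = -3·t^2 + 5·t + 3. From the given position equation x(t) = -3·t^2 + 5·t + 3, we substitute t = 8.413756478274305 to get x = -167.305111835737.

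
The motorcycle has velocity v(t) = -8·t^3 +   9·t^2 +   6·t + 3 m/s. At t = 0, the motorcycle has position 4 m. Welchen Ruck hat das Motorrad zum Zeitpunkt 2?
Um dies zu lösen, müssen wir 2 Ableitungen unserer Gleichung für die Geschwindigkeit v(t) = -8·t^3 + 9·t^2 + 6·t + 3 nehmen. Mit d/dt von v(t) finden wir a(t) = -24·t^2 + 18·t + 6. Mit d/dt von a(t) finden wir j(t) = 18 - 48·t. Aus der Gleichung für den Ruck j(t) = 18 - 48·t, setzen wir t = 2 ein und erhalten j = -78.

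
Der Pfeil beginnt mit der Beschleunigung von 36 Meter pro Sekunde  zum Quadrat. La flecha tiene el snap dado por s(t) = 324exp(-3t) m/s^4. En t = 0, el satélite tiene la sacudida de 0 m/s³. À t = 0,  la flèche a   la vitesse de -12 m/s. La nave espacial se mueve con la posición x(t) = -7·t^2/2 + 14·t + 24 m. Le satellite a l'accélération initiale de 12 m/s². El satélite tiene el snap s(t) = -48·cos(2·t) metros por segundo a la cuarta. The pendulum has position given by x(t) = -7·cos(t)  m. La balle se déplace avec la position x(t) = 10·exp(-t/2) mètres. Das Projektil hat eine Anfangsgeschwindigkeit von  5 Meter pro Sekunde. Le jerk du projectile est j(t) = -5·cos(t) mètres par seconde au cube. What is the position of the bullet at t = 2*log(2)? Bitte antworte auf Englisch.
Using x(t) = 10·exp(-t/2) and substituting t = 2*log(2), we find x = 5.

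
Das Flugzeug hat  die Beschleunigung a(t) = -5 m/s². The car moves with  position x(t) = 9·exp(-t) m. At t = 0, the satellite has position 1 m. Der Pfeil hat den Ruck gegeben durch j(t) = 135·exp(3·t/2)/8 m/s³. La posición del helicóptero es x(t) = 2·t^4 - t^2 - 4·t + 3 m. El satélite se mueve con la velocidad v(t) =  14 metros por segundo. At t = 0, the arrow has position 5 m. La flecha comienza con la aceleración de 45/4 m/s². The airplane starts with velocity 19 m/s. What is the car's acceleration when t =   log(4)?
We must differentiate our position equation x(t) = 9·exp(-t) 2 times. Taking d/dt of x(t), we find v(t) = -9·exp(-t). The derivative of velocity gives acceleration: a(t) = 9·exp(-t). We have acceleration a(t) = 9·exp(-t). Substituting t = log(4): a(log(4)) = 9/4.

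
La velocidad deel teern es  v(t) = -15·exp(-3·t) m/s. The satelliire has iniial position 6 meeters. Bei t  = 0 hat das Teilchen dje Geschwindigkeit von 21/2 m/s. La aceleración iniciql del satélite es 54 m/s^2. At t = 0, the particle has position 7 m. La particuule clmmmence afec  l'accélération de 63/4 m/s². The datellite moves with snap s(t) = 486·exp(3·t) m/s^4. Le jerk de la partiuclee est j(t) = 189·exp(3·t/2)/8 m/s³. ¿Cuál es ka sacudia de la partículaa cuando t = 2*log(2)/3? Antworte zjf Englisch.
Using j(t) = 189·exp(3·t/2)/8 and substituting t = 2*log(2)/3, we find j = 189/4.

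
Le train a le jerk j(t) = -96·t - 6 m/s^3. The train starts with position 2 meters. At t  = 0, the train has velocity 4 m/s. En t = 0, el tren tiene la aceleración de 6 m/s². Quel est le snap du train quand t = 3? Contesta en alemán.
Wir müssen unsere Gleichung für den Ruck j(t) = -96·t - 6 1-mal ableiten. Die Ableitung von dem Ruck ergibt den Snap: s(t) = -96. Aus der Gleichung für den Snap s(t) = -96, setzen wir t = 3 ein und erhalten s = -96.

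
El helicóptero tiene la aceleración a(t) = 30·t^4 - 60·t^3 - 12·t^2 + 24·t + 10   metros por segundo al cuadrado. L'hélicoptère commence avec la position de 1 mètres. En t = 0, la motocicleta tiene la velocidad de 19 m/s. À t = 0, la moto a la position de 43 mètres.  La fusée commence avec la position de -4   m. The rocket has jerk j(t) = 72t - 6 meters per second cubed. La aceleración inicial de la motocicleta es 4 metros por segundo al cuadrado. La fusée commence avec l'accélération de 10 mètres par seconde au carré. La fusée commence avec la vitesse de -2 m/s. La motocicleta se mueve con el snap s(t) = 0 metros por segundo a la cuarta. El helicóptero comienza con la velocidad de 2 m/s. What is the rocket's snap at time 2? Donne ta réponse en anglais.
Starting from jerk j(t) = 72·t - 6, we take 1 derivative. Differentiating jerk, we get snap: s(t) = 72. Using s(t) = 72 and substituting t = 2, we find s = 72.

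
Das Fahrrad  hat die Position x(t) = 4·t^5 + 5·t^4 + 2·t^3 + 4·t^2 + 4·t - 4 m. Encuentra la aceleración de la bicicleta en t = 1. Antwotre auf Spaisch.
Debemos derivar nuestra ecuación de la posición x(t) = 4·t^5 + 5·t^4 + 2·t^3 + 4·t^2 + 4·t - 4 2 veces. La derivada de la posición da la velocidad: v(t) = 20·t^4 + 20·t^3 + 6·t^2 + 8·t + 4. Derivando la velocidad, obtenemos la aceleración: a(t) = 80·t^3 + 60·t^2 + 12·t + 8. Usando a(t) = 80·t^3 + 60·t^2 + 12·t + 8 y sustituyendo t = 1, encontramos a = 160.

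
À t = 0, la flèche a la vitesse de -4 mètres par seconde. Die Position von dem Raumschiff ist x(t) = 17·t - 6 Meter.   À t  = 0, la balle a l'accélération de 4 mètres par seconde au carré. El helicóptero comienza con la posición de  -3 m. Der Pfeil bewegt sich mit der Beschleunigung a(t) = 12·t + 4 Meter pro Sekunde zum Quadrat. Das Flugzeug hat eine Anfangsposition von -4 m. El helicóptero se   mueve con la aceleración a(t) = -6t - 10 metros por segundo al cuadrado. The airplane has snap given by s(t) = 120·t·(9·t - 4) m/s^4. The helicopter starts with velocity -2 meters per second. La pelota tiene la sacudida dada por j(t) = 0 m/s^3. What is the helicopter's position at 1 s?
We need to integrate our acceleration equation a(t) = -6·t - 10 2 times. Taking ∫a(t)dt and applying v(0) = -2, we find v(t) = -3·t^2 - 10·t - 2. Integrating velocity and using the initial condition x(0) = -3, we get x(t) = -t^3 - 5·t^2 - 2·t - 3. We have position x(t) = -t^3 - 5·t^2 - 2·t - 3. Substituting t = 1: x(1) = -11.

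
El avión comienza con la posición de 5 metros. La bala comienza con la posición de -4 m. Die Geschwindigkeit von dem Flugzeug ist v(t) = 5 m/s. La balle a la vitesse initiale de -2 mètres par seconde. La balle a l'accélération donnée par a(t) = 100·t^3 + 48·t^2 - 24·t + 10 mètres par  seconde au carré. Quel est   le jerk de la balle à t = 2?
Nous devons dériver notre équation de l'accélération a(t) = 100·t^3 + 48·t^2 - 24·t + 10 1 fois. La dérivée de l'accélération donne le jerk: j(t) = 300·t^2 + 96·t - 24. Nous avons le jerk j(t) = 300·t^2 + 96·t - 24. En substituant t = 2: j(2) = 1368.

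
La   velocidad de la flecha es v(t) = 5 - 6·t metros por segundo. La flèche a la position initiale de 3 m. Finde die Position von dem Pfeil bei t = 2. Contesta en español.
Partiendo de la velocidad v(t) = 5 - 6·t, tomamos 1 antiderivada. La antiderivada de la velocidad, con x(0) = 3, da la posición: x(t) = -3·t^2 + 5·t + 3. Usando x(t) = -3·t^2 + 5·t + 3 y sustituyendo t = 2, encontramos x = 1.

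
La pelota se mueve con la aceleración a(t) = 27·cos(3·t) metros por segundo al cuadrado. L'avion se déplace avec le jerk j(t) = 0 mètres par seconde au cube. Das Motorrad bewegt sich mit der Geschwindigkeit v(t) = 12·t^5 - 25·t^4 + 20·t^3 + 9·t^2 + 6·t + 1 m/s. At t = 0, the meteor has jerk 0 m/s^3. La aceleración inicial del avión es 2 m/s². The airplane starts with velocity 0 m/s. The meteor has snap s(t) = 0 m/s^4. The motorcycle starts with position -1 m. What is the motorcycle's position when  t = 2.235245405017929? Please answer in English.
We must find the antiderivative of our velocity equation v(t) = 12·t^5 - 25·t^4 + 20·t^3 + 9·t^2 + 6·t + 1 1 time. The antiderivative of velocity, with x(0) = -1, gives position: x(t) = 2·t^6 - 5·t^5 + 5·t^4 + 3·t^3 + 3·t^2 + t - 1. Using x(t) = 2·t^6 - 5·t^5 + 5·t^4 + 3·t^3 + 3·t^2 + t - 1 and substituting t = 2.235245405017929, we find x = 144.998338985476.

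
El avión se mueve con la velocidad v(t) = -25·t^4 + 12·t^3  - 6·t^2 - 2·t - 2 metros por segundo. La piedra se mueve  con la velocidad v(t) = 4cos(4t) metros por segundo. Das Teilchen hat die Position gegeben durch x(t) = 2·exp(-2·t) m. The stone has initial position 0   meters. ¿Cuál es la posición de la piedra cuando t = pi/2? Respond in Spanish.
Para resolver esto, necesitamos tomar 1 antiderivada de nuestra ecuación de la velocidad v(t) = 4·cos(4·t). Tomando ∫v(t)dt y aplicando x(0) = 0, encontramos x(t) = sin(4·t). De la ecuación de la posición x(t) = sin(4·t), sustituimos t = pi/2 para obtener x = 0.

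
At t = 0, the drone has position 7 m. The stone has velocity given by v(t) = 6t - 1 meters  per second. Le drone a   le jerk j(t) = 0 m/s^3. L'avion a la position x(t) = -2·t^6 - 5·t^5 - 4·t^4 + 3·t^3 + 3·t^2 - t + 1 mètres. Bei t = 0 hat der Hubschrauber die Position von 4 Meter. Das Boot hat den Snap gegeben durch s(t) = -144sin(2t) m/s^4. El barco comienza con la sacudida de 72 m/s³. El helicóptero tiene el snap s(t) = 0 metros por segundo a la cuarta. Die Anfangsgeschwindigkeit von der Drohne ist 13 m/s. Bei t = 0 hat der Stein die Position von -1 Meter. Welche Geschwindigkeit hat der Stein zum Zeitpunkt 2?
Wir haben die Geschwindigkeit v(t) = 6·t - 1. Durch Einsetzen von t = 2: v(2) = 11.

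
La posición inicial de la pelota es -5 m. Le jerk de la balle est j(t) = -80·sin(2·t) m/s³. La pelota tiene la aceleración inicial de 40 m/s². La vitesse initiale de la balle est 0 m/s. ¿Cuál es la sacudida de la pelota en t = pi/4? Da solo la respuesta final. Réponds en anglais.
j(pi/4) = -80.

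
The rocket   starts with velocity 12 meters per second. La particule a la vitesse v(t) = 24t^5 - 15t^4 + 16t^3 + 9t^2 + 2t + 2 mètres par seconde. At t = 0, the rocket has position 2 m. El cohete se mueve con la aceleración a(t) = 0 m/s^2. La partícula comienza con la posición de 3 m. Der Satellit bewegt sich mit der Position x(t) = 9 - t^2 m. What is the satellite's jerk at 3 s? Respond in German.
Um dies zu lösen, müssen wir 3 Ableitungen unserer Gleichung für die Position x(t) = 9 - t^2 nehmen. Durch Ableiten von der Position erhalten wir die Geschwindigkeit: v(t) = -2·t. Mit d/dt von v(t) finden wir a(t) = -2. Durch Ableiten von der Beschleunigung erhalten wir den Ruck: j(t) = 0. Wir haben den Ruck j(t) = 0. Durch Einsetzen von t = 3: j(3) = 0.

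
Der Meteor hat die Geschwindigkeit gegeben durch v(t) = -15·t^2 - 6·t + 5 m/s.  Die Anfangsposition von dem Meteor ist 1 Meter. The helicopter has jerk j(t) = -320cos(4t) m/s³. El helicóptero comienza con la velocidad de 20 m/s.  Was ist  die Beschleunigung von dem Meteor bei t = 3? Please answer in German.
Wir müssen unsere Gleichung für die Geschwindigkeit v(t) = -15·t^2 - 6·t + 5 1-mal ableiten. Durch Ableiten von der Geschwindigkeit erhalten wir die Beschleunigung: a(t) = -30·t - 6. Wir haben die Beschleunigung a(t) = -30·t - 6. Durch Einsetzen von t = 3: a(3) = -96.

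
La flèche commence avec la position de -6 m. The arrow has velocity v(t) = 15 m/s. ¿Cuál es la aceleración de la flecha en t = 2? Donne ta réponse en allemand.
Ausgehend von der Geschwindigkeit v(t) = 15, nehmen wir 1 Ableitung. Mit d/dt von v(t) finden wir a(t) = 0. Aus der Gleichung für die Beschleunigung a(t) = 0, setzen wir t = 2 ein und erhalten a = 0.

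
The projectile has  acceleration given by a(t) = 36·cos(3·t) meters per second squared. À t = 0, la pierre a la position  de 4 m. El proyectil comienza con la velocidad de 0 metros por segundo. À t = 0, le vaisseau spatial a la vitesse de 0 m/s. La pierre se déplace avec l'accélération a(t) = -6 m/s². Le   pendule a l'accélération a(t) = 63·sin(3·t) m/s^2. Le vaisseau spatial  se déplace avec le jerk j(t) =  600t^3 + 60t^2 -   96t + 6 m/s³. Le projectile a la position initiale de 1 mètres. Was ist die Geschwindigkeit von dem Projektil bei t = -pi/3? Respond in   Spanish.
Partiendo de la aceleración a(t) = 36·cos(3·t), tomamos 1 integral. La integral de la aceleración, con v(0) = 0, da la velocidad: v(t) = 12·sin(3·t). De la ecuación de la velocidad v(t) = 12·sin(3·t), sustituimos t = -pi/3 para obtener v = 0.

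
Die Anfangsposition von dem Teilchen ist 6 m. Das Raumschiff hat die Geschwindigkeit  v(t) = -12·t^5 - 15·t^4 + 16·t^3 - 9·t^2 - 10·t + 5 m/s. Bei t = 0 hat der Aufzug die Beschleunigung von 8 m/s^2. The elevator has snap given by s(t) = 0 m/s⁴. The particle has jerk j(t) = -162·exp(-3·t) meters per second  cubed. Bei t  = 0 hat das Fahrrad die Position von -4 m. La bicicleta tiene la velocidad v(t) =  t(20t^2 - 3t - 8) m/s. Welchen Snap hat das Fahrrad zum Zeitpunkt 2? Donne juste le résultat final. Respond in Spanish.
s(2) = 120.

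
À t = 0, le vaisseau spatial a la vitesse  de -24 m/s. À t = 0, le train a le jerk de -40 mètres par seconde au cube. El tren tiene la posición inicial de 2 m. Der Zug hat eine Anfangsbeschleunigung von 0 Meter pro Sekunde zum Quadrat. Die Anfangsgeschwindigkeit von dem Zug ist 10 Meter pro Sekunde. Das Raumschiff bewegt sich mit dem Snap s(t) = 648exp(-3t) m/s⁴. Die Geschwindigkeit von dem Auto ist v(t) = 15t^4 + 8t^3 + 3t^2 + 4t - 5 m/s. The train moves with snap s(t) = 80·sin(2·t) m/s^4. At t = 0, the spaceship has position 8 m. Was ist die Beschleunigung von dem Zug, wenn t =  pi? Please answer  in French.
Nous devons trouver la primitive de notre équation du snap s(t) = 80·sin(2·t) 2 fois. En prenant ∫s(t)dt et en appliquant j(0) = -40, nous trouvons j(t) = -40·cos(2·t). En intégrant le jerk et en utilisant la condition initiale a(0) = 0, nous obtenons a(t) = -20·sin(2·t). Nous avons l'accélération a(t) = -20·sin(2·t). En substituant t = pi: a(pi) = 0.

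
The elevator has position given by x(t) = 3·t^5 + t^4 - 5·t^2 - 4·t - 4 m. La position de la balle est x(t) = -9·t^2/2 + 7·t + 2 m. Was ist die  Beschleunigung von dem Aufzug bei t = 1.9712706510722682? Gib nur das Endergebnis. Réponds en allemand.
Die Antwort ist 496.241476955685.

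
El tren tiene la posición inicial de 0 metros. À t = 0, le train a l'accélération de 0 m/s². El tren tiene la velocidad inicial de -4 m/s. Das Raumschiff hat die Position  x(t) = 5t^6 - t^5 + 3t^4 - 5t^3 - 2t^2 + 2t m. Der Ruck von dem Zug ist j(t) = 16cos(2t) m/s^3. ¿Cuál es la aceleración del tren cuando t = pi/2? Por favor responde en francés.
En partant du jerk j(t) = 16·cos(2·t), nous prenons 1 primitive. En prenant ∫j(t)dt et en appliquant a(0) = 0, nous trouvons a(t) = 8·sin(2·t). Nous avons l'accélération a(t) = 8·sin(2·t). En substituant t = pi/2: a(pi/2) = 0.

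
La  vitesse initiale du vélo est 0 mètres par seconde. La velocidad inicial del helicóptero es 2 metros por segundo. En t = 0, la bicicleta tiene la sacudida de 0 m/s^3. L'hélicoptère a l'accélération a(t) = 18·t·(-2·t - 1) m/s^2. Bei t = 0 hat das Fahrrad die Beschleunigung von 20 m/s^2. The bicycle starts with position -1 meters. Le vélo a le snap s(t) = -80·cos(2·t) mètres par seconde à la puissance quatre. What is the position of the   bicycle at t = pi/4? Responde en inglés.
To find the answer, we compute 4 antiderivatives of s(t) = -80·cos(2·t). Finding the antiderivative of s(t) and using j(0) = 0: j(t) = -40·sin(2·t). Taking ∫j(t)dt and applying a(0) = 20, we find a(t) = 20·cos(2·t). The integral of acceleration is velocity. Using v(0) = 0, we get v(t) = 10·sin(2·t). The antiderivative of velocity is position. Using x(0) = -1, we get x(t) = 4 - 5·cos(2·t). We have position x(t) = 4 - 5·cos(2·t). Substituting t = pi/4: x(pi/4) = 4.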